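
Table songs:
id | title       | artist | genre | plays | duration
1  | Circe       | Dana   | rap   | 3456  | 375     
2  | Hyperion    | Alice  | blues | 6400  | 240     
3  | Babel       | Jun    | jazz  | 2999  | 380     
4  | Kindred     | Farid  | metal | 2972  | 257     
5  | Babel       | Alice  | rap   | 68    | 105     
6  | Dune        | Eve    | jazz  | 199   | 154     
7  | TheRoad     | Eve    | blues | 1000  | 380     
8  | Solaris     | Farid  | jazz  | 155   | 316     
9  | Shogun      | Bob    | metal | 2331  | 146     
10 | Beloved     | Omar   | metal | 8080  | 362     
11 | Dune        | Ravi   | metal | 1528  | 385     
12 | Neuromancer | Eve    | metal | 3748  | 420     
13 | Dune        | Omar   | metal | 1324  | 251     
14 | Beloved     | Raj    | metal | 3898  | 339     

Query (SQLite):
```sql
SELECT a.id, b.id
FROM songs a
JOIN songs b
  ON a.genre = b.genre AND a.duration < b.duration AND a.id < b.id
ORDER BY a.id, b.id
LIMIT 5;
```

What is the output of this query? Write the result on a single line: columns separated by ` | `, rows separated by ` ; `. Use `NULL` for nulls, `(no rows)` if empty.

2 | 7 ; 4 | 10 ; 4 | 11 ; 4 | 12 ; 4 | 14

Pairs (a,b) with same genre, a.duration < b.duration, a.id < b.id.
genre groups: blues:{2,7} jazz:{3,6,8} metal:{4,9,10,11,12,13,14} rap:{1,5}
Ordered by (a.id, b.id); first 5.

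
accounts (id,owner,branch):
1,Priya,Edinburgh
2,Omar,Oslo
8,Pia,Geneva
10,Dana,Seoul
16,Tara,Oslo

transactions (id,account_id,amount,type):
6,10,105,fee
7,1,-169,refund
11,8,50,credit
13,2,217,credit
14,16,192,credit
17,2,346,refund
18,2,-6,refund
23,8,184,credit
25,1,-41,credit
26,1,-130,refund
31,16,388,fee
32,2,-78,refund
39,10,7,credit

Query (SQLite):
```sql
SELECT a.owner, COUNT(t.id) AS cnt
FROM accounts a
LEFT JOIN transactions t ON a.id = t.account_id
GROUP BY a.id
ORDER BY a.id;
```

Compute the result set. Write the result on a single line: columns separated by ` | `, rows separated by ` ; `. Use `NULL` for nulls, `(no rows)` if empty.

Priya | 3 ; Omar | 4 ; Pia | 2 ; Dana | 2 ; Tara | 2

LEFT JOIN keeps every accounts row; unmatched ones get NULL for transactions columns.
Group by accounts.id and compute COUNT(t.id). COUNT(col) of an all-NULL group is 0.
  1: ids {7, 25, 26} → COUNT(t.id)=3
  2: ids {13, 17, 18, 32} → COUNT(t.id)=4
  8: ids {11, 23} → COUNT(t.id)=2
  10: ids {6, 39} → COUNT(t.id)=2
  16: ids {14, 31} → COUNT(t.id)=2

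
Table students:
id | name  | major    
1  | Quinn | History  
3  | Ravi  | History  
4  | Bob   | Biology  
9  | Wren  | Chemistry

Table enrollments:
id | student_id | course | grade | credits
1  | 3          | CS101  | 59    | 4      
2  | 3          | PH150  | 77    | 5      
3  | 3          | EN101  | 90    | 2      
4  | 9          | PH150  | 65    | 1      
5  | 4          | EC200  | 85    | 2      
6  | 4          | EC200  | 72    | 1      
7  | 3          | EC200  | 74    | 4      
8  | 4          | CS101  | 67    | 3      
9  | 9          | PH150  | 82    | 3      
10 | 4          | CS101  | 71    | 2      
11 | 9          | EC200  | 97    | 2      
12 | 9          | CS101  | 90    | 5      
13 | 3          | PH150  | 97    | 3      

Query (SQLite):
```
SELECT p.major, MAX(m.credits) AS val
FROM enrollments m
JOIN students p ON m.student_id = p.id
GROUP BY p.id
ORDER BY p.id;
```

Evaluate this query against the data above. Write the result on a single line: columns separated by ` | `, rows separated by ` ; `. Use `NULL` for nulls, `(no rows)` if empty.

History | 5 ; Biology | 3 ; Chemistry | 5

Join each enrollments row to its students via student_id.
Group joined rows by students.id; compute MAX(m.credits) per group.
  3: ids {1, 2, 3, 7, 13} → MAX(m.credits)=5
  4: ids {5, 6, 8, 10} → MAX(m.credits)=3
  9: ids {4, 9, 11, 12} → MAX(m.credits)=5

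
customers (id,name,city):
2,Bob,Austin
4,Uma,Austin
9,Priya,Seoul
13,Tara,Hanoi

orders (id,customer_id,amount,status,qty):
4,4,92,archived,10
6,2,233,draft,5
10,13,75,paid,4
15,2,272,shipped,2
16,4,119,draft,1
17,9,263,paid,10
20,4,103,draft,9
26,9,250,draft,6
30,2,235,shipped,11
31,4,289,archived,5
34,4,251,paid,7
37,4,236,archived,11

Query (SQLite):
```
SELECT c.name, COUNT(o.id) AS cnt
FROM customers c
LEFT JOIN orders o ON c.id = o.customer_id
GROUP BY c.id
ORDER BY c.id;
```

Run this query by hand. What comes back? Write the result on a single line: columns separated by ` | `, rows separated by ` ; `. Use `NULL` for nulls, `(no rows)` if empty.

LEFT JOIN keeps every customers row; unmatched ones get NULL for orders columns.
Group by customers.id and compute COUNT(o.id). COUNT(col) of an all-NULL group is 0.
  2: ids {6, 15, 30} → COUNT(o.id)=3
  4: ids {4, 16, 20, 31, 34, 37} → COUNT(o.id)=6
  9: ids {17, 26} → COUNT(o.id)=2
  13: ids {10} → COUNT(o.id)=1

Bob | 3 ; Uma | 6 ; Priya | 2 ; Tara | 1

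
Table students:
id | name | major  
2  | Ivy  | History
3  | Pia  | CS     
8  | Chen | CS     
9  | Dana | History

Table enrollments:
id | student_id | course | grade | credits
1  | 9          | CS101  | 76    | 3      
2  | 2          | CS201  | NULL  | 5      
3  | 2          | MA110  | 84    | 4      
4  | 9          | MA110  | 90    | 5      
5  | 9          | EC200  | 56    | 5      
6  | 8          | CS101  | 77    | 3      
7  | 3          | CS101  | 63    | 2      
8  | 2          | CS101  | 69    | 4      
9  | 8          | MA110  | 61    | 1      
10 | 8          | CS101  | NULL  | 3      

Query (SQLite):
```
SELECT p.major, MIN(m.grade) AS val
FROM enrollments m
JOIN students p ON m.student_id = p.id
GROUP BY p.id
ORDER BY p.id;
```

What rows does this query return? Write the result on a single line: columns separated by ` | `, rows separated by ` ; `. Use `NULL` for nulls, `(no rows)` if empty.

Join each enrollments row to its students via student_id.
Group joined rows by students.id; compute MIN(m.grade) per group.
  2: ids {2, 3, 8} → MIN(m.grade)=69
  3: ids {7} → MIN(m.grade)=63
  8: ids {6, 9, 10} → MIN(m.grade)=61
  9: ids {1, 4, 5} → MIN(m.grade)=56

History | 69 ; CS | 63 ; CS | 61 ; History | 56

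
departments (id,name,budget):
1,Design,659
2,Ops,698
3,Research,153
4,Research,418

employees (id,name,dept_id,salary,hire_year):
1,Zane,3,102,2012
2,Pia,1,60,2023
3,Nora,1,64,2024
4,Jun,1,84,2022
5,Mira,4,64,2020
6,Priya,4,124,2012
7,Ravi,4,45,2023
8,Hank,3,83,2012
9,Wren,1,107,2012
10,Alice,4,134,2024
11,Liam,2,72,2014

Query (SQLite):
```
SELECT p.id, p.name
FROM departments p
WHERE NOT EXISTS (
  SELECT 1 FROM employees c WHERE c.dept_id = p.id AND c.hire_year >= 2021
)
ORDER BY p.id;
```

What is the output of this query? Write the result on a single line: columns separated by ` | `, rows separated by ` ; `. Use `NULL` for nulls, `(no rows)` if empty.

2 | Ops ; 3 | Research

For each departments row, check whether any employees with matching dept_id has hire_year >= 2021.
Keep rows where that is false.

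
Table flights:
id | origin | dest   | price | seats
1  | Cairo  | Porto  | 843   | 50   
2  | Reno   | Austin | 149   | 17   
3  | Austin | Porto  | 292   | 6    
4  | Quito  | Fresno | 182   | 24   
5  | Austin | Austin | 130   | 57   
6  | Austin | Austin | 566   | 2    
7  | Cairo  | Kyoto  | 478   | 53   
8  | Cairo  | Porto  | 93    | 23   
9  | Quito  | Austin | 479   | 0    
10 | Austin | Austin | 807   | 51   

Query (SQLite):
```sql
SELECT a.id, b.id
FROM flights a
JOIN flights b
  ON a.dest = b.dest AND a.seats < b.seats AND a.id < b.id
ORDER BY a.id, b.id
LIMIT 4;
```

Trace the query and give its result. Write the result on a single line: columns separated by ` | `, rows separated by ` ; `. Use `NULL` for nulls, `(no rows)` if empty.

2 | 5 ; 2 | 10 ; 3 | 8 ; 6 | 10

Pairs (a,b) with same dest, a.seats < b.seats, a.id < b.id.
dest groups: Austin:{2,5,6,9,10} Fresno:{4} Kyoto:{7} Porto:{1,3,8}
Ordered by (a.id, b.id); first 4.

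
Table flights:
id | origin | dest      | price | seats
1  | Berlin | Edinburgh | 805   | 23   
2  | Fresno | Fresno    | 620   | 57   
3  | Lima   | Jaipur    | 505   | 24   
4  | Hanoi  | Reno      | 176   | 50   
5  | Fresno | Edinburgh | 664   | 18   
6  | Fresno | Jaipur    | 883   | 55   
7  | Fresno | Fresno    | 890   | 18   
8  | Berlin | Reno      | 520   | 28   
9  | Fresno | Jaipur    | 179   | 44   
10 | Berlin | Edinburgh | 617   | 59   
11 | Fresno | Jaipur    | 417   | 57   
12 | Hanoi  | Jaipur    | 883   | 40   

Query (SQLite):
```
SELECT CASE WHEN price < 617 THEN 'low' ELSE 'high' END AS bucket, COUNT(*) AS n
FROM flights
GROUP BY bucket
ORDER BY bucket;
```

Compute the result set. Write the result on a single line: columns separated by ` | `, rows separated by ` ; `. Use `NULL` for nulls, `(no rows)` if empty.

Bucket rows by price < 617 → 'low' else 'high'; count each bucket.

high | 7 ; low | 5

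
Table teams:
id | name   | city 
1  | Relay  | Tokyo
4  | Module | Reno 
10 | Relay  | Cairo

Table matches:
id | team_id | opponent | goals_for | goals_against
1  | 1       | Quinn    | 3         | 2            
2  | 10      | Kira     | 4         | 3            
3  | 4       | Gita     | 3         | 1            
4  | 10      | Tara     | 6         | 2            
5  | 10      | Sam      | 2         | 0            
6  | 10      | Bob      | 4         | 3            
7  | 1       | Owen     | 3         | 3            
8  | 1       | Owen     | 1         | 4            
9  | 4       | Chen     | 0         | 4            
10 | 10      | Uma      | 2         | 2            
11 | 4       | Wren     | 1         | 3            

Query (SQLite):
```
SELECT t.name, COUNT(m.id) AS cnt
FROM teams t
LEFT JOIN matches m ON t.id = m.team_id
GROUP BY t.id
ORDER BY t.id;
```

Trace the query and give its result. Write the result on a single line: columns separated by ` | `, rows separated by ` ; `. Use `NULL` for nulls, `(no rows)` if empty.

Relay | 3 ; Module | 3 ; Relay | 5

LEFT JOIN keeps every teams row; unmatched ones get NULL for matches columns.
Group by teams.id and compute COUNT(m.id). COUNT(col) of an all-NULL group is 0.
  1: ids {1, 7, 8} → COUNT(m.id)=3
  4: ids {3, 9, 11} → COUNT(m.id)=3
  10: ids {2, 4, 5, 6, 10} → COUNT(m.id)=5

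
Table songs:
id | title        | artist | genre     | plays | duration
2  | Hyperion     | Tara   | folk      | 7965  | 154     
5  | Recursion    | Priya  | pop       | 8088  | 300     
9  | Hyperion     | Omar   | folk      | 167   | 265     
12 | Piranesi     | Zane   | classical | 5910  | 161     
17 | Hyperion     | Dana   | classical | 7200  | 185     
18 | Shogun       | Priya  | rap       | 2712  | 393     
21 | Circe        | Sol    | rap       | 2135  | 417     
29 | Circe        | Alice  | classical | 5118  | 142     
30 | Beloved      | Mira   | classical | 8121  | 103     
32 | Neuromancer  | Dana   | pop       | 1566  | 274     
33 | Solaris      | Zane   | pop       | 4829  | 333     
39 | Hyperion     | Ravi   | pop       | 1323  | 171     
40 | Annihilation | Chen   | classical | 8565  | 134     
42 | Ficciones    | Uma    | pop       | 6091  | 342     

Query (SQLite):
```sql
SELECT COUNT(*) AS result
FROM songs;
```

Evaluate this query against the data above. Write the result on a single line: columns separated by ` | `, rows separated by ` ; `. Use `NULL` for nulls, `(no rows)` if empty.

14

All duration values: [154, 300, 265, 161, 185, 393, 417, 142, 103, 274, 333, 171, 134, 342].
COUNT(*) counts rows → 14.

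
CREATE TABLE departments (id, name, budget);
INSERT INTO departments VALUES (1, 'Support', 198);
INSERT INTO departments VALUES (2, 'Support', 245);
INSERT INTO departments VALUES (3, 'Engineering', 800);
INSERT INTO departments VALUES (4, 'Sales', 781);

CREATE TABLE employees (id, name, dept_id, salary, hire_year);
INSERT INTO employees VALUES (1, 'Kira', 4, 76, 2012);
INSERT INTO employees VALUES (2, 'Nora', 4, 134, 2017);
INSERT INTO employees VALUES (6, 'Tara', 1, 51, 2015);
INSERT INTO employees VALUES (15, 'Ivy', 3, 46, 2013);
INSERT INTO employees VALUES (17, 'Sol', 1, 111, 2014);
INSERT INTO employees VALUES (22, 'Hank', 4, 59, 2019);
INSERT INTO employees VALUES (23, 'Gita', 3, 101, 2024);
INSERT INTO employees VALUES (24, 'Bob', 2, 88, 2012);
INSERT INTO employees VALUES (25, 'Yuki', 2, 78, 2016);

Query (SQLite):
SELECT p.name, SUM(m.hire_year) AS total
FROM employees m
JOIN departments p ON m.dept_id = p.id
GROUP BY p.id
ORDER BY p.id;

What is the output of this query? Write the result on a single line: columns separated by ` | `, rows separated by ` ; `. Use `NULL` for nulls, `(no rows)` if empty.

Support | 4029 ; Support | 4028 ; Engineering | 4037 ; Sales | 6048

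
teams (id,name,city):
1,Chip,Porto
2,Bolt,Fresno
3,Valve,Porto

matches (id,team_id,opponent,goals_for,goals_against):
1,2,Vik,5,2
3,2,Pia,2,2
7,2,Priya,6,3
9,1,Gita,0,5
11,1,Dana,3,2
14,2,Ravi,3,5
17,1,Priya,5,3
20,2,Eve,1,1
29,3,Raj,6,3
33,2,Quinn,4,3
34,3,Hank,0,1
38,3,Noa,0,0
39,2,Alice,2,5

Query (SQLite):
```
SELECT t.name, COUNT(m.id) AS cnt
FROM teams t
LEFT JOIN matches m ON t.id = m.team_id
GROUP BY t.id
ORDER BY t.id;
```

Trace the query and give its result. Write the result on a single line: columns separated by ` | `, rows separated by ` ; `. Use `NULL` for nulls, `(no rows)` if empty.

Chip | 3 ; Bolt | 7 ; Valve | 3

LEFT JOIN keeps every teams row; unmatched ones get NULL for matches columns.
Group by teams.id and compute COUNT(m.id). COUNT(col) of an all-NULL group is 0.
  1: ids {9, 11, 17} → COUNT(m.id)=3
  2: ids {1, 3, 7, 14, 20, 33, 39} → COUNT(m.id)=7
  3: ids {29, 34, 38} → COUNT(m.id)=3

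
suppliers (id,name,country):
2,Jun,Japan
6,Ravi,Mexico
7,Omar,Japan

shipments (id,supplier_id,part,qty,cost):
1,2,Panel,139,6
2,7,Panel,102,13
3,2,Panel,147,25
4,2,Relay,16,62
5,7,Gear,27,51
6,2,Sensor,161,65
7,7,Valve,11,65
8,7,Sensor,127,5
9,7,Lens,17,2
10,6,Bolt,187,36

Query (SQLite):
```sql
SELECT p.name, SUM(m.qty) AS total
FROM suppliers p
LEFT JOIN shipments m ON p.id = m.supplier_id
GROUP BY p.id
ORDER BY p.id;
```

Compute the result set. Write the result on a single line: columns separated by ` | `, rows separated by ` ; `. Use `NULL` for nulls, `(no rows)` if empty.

Jun | 463 ; Ravi | 187 ; Omar | 284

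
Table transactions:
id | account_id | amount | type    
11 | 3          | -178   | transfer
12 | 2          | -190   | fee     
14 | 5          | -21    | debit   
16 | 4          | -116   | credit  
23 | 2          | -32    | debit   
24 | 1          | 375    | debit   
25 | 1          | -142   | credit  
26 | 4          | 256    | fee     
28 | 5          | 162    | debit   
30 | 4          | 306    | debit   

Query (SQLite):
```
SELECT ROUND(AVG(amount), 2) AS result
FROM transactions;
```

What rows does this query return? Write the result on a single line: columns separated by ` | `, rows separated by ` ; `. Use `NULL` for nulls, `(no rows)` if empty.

42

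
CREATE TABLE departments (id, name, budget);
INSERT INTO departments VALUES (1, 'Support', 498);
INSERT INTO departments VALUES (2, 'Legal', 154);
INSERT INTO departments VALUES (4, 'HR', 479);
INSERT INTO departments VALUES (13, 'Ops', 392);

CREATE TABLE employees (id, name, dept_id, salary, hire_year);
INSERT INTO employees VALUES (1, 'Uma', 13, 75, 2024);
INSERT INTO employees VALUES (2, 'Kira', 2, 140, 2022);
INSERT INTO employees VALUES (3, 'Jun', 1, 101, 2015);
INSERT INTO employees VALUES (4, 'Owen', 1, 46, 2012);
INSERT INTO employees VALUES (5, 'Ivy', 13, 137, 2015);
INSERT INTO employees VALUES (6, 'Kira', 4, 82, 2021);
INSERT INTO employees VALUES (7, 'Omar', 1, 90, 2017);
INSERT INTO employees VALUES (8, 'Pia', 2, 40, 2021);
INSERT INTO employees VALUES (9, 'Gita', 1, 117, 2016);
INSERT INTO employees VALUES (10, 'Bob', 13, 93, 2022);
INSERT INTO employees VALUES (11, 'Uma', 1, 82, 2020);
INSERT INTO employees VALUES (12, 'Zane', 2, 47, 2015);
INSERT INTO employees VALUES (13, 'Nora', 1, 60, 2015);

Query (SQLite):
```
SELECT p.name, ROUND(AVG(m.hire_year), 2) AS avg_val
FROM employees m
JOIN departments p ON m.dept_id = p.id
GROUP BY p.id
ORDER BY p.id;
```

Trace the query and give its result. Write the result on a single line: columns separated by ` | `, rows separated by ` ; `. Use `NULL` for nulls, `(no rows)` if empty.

Join each employees row to its departments via dept_id.
Group joined rows by departments.id; compute ROUND(AVG(m.hire_year), 2) per group.
  1: ids {3, 4, 7, 9, 11, 13} → ROUND(AVG(m.hire_year), 2)=2015.83
  2: ids {2, 8, 12} → ROUND(AVG(m.hire_year), 2)=2019.33
  4: ids {6} → ROUND(AVG(m.hire_year), 2)=2021
  13: ids {1, 5, 10} → ROUND(AVG(m.hire_year), 2)=2020.33

Support | 2015.83 ; Legal | 2019.33 ; HR | 2021 ; Ops | 2020.33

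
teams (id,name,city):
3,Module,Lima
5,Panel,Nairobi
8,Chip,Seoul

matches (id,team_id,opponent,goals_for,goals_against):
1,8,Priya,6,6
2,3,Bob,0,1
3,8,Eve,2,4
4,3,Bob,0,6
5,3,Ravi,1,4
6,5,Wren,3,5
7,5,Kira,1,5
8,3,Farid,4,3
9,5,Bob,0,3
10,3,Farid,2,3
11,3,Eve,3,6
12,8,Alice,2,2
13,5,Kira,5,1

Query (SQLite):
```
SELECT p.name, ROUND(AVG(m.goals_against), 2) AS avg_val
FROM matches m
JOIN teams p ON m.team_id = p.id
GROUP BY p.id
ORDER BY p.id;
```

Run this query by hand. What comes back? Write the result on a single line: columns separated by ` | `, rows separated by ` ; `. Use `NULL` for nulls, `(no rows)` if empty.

Module | 3.83 ; Panel | 3.5 ; Chip | 4

Join each matches row to its teams via team_id.
Group joined rows by teams.id; compute ROUND(AVG(m.goals_against), 2) per group.
  3: ids {2, 4, 5, 8, 10, 11} → ROUND(AVG(m.goals_against), 2)=3.83
  5: ids {6, 7, 9, 13} → ROUND(AVG(m.goals_against), 2)=3.5
  8: ids {1, 3, 12} → ROUND(AVG(m.goals_against), 2)=4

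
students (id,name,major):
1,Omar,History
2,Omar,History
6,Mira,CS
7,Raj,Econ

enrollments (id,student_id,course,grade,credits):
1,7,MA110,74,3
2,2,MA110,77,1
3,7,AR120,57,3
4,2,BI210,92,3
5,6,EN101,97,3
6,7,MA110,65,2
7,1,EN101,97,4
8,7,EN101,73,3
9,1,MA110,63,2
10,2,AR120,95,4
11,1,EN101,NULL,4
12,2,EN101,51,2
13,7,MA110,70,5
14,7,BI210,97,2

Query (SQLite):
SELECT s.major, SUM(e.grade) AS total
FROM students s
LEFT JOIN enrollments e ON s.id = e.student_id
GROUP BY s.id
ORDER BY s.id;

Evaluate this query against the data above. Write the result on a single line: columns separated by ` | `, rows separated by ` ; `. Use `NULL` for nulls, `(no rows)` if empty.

History | 160 ; History | 315 ; CS | 97 ; Econ | 436

LEFT JOIN keeps every students row; unmatched ones get NULL for enrollments columns.
Group by students.id and compute SUM(e.grade). SUM over an all-NULL group is NULL.
  1: ids {7, 9, 11} → SUM(e.grade)=160
  2: ids {2, 4, 10, 12} → SUM(e.grade)=315
  6: ids {5} → SUM(e.grade)=97
  7: ids {1, 3, 6, 8, 13, 14} → SUM(e.grade)=436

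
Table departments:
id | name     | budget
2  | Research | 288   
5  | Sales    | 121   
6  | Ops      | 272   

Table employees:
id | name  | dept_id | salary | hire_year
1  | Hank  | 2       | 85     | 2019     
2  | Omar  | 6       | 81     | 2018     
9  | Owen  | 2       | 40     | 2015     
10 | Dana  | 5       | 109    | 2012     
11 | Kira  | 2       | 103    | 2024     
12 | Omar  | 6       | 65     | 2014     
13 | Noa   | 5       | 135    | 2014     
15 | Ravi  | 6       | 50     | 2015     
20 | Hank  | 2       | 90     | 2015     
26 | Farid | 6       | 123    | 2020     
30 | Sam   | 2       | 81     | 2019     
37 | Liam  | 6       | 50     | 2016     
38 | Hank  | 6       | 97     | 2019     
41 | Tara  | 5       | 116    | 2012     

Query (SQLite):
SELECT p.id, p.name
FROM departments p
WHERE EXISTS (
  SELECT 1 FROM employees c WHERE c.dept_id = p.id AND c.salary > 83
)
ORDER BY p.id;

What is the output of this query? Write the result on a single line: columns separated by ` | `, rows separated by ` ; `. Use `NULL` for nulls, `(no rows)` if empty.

For each departments row, check whether any employees with matching dept_id has salary > 83.
Keep rows where that is true.

2 | Research ; 5 | Sales ; 6 | Ops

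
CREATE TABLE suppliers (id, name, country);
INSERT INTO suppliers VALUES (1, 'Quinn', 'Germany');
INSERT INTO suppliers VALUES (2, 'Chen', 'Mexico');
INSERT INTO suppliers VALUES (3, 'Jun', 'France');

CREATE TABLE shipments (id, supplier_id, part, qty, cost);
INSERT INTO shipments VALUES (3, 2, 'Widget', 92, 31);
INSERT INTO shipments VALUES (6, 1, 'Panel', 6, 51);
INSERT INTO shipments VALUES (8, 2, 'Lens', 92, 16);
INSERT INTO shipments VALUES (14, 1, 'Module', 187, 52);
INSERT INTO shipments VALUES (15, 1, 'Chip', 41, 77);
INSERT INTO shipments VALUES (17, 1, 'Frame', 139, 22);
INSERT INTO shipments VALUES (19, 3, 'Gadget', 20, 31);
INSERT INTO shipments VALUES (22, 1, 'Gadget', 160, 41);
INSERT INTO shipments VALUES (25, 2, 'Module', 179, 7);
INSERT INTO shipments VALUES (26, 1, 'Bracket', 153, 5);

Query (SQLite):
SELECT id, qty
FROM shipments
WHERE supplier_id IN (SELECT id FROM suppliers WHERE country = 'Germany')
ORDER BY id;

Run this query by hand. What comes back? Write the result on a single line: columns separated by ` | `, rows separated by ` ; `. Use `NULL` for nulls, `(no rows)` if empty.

6 | 6 ; 14 | 187 ; 15 | 41 ; 17 | 139 ; 22 | 160 ; 26 | 153

Inner query: suppliers.id where country = 'Germany'.
Outer: keep shipments rows whose supplier_id is in that set.
Inner query → {1}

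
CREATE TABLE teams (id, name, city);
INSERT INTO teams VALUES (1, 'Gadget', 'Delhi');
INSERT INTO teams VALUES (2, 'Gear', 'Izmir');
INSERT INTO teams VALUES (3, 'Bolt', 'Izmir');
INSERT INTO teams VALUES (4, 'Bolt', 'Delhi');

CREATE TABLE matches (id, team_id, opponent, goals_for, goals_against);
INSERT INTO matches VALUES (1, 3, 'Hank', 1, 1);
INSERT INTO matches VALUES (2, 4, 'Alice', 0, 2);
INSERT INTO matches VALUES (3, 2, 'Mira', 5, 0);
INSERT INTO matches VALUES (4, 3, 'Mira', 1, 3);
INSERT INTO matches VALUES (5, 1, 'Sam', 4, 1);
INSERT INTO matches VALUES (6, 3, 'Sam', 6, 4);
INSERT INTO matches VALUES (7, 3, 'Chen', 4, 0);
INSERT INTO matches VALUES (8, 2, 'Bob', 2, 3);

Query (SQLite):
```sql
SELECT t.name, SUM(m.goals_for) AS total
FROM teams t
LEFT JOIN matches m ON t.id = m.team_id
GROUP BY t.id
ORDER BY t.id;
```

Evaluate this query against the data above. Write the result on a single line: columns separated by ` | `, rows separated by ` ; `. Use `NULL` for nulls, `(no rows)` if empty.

Gadget | 4 ; Gear | 7 ; Bolt | 12 ; Bolt | 0

LEFT JOIN keeps every teams row; unmatched ones get NULL for matches columns.
Group by teams.id and compute SUM(m.goals_for). SUM over an all-NULL group is NULL.
  1: ids {5} → SUM(m.goals_for)=4
  2: ids {3, 8} → SUM(m.goals_for)=7
  3: ids {1, 4, 6, 7} → SUM(m.goals_for)=12
  4: ids {2} → SUM(m.goals_for)=0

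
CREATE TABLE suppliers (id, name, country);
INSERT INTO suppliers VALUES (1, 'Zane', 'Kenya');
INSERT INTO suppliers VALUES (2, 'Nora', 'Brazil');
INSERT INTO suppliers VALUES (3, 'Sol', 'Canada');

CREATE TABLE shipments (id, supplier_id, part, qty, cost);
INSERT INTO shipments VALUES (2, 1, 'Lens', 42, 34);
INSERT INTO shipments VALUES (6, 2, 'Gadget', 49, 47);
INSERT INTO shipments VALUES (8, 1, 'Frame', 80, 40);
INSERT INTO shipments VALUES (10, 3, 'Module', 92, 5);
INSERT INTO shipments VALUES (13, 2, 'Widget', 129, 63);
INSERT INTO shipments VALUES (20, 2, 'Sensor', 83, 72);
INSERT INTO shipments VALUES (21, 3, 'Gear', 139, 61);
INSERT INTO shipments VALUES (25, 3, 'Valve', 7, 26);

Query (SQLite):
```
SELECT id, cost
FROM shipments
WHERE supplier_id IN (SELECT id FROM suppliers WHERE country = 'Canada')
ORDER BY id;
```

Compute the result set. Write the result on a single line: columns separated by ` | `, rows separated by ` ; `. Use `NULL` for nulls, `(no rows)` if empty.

Inner query: suppliers.id where country = 'Canada'.
Outer: keep shipments rows whose supplier_id is in that set.
Inner query → {3}

10 | 5 ; 21 | 61 ; 25 | 26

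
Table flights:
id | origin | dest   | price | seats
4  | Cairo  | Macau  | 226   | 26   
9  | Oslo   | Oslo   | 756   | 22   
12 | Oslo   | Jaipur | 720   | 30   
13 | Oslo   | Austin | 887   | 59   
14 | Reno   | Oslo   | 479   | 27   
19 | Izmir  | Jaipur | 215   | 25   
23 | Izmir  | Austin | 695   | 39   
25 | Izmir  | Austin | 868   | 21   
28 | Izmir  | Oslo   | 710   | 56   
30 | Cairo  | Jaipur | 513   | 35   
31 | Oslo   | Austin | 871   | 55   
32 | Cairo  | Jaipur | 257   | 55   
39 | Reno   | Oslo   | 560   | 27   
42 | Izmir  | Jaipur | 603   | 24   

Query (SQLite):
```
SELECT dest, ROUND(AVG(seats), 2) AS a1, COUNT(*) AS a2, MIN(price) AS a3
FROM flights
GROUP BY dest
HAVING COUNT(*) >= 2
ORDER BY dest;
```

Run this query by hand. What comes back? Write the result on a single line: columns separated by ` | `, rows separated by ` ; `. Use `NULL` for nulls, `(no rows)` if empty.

Austin | 43.5 | 4 | 695 ; Jaipur | 33.8 | 5 | 215 ; Oslo | 33 | 4 | 479

Group flights by dest.
Per group compute: ROUND(AVG(seats), 2), COUNT(*), MIN(price).
HAVING: drop groups with fewer than 2 rows.
  Austin: ids {13, 23, 25, 31} → ROUND(AVG(seats), 2)=43.5, COUNT(*)=4, MIN(price)=695
  Jaipur: ids {12, 19, 30, 32, 42} → ROUND(AVG(seats), 2)=33.8, COUNT(*)=5, MIN(price)=215
  Macau: ids {4} → ROUND(AVG(seats), 2)=26, COUNT(*)=1, MIN(price)=226
  Oslo: ids {9, 14, 28, 39} → ROUND(AVG(seats), 2)=33, COUNT(*)=4, MIN(price)=479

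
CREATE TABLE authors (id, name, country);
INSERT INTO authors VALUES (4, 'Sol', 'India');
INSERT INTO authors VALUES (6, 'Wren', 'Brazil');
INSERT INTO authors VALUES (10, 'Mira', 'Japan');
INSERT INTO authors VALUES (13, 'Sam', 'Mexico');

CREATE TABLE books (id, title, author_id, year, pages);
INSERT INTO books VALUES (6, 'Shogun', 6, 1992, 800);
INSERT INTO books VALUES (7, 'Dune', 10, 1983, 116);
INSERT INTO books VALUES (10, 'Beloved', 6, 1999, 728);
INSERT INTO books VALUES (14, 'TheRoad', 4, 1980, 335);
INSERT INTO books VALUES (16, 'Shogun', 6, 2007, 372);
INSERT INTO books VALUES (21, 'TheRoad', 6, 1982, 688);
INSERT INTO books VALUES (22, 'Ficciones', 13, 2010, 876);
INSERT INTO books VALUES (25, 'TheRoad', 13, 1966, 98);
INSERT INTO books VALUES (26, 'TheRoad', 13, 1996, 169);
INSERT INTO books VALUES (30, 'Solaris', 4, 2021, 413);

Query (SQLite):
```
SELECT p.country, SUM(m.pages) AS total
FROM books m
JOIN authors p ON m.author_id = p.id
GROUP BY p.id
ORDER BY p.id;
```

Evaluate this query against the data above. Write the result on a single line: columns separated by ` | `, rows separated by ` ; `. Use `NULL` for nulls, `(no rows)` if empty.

India | 748 ; Brazil | 2588 ; Japan | 116 ; Mexico | 1143

Join each books row to its authors via author_id.
Group joined rows by authors.id; compute SUM(m.pages) per group.
  4: ids {14, 30} → SUM(m.pages)=748
  6: ids {6, 10, 16, 21} → SUM(m.pages)=2588
  10: ids {7} → SUM(m.pages)=116
  13: ids {22, 25, 26} → SUM(m.pages)=1143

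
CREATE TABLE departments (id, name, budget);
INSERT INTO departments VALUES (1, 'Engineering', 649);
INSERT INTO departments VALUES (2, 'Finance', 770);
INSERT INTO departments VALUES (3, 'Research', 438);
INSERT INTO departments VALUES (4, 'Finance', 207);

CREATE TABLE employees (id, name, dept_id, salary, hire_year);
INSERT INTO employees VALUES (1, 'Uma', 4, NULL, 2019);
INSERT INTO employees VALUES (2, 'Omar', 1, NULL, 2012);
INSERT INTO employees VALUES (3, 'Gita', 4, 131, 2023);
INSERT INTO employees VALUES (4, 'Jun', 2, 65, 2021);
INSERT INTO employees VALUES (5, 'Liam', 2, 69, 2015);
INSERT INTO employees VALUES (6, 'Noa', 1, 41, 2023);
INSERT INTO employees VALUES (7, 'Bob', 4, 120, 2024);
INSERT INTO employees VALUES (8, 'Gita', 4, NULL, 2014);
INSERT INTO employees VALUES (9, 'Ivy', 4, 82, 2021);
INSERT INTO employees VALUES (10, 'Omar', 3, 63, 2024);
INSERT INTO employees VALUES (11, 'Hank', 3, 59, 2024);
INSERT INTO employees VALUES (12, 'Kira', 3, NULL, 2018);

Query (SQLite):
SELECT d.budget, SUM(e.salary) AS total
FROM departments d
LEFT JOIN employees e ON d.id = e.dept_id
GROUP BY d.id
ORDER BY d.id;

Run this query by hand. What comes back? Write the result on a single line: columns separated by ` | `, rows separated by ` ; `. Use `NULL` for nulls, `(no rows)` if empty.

649 | 41 ; 770 | 134 ; 438 | 122 ; 207 | 333

LEFT JOIN keeps every departments row; unmatched ones get NULL for employees columns.
Group by departments.id and compute SUM(e.salary). SUM over an all-NULL group is NULL.
  1: ids {2, 6} → SUM(e.salary)=41
  2: ids {4, 5} → SUM(e.salary)=134
  3: ids {10, 11, 12} → SUM(e.salary)=122
  4: ids {1, 3, 7, 8, 9} → SUM(e.salary)=333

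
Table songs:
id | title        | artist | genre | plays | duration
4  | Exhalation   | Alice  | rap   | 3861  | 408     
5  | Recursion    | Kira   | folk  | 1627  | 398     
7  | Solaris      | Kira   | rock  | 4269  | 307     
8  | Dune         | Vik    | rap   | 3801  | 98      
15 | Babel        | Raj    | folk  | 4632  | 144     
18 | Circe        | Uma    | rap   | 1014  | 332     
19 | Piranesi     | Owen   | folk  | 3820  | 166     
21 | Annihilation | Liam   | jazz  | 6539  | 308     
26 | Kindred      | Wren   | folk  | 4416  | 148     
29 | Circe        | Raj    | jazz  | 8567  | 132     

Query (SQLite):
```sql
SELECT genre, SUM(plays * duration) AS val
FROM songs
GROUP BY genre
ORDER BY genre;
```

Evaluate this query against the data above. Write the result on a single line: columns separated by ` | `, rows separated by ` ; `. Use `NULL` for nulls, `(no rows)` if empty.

For each row compute plays * duration.
Group by genre; take SUM of the expression per group.
  folk: ids {5, 15, 19, 26} → SUM(plays * duration)=2602242
  jazz: ids {21, 29} → SUM(plays * duration)=3144856
  rap: ids {4, 8, 18} → SUM(plays * duration)=2284434
  rock: ids {7} → SUM(plays * duration)=1310583

folk | 2602242 ; jazz | 3144856 ; rap | 2284434 ; rock | 1310583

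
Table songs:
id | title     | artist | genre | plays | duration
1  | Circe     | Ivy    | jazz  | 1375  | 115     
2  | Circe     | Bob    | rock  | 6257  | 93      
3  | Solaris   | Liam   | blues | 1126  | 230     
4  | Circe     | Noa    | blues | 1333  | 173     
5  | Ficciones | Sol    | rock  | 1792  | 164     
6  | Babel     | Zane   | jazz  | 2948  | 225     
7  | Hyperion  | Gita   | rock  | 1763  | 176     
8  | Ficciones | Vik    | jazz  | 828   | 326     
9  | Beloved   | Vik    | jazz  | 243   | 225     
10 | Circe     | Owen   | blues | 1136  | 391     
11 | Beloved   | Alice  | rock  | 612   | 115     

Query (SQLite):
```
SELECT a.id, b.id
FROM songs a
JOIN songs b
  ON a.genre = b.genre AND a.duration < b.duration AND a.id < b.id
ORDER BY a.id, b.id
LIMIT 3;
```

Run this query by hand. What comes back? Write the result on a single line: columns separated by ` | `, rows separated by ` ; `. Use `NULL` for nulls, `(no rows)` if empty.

1 | 6 ; 1 | 8 ; 1 | 9

Pairs (a,b) with same genre, a.duration < b.duration, a.id < b.id.
genre groups: blues:{3,4,10} jazz:{1,6,8,9} rock:{2,5,7,11}
Ordered by (a.id, b.id); first 3.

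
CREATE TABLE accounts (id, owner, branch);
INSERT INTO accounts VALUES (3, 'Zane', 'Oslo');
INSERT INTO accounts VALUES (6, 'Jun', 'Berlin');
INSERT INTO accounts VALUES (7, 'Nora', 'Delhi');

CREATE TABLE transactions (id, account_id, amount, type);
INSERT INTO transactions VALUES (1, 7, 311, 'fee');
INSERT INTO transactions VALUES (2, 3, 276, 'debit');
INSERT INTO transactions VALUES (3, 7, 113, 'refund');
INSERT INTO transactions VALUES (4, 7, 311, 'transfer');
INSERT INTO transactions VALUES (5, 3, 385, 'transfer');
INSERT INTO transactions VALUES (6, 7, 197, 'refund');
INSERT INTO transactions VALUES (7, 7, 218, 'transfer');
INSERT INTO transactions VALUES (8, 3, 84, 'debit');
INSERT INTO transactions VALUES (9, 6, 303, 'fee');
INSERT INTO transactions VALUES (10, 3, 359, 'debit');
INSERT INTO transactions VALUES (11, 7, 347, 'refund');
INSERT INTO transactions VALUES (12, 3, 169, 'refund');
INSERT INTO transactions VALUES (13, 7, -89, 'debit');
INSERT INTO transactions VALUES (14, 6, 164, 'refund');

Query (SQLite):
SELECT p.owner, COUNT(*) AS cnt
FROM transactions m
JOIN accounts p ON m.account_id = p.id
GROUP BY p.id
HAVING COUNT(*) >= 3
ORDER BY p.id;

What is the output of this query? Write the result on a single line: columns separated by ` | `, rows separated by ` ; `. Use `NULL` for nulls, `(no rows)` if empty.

Join each transactions row to its accounts via account_id.
Group joined rows by accounts.id; compute COUNT(*) per group.
HAVING: keep groups with count ≥ 3.
  3: ids {2, 5, 8, 10, 12} → COUNT(*)=5
  6: ids {9, 14} → COUNT(*)=2
  7: ids {1, 3, 4, 6, 7, 11, 13} → COUNT(*)=7

Zane | 5 ; Nora | 7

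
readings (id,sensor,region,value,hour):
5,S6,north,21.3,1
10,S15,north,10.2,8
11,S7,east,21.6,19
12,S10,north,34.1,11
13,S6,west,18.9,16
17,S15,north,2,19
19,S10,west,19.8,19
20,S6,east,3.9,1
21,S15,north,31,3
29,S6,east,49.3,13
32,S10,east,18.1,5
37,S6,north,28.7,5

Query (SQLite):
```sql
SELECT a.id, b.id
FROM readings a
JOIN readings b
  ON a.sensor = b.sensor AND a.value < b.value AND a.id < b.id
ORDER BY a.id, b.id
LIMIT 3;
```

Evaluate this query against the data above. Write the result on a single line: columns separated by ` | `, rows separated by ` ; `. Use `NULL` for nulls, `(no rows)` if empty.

Pairs (a,b) with same sensor, a.value < b.value, a.id < b.id.
sensor groups: S10:{12,19,32} S15:{10,17,21} S6:{5,13,20,29,37} S7:{11}
Ordered by (a.id, b.id); first 3.

5 | 29 ; 5 | 37 ; 10 | 21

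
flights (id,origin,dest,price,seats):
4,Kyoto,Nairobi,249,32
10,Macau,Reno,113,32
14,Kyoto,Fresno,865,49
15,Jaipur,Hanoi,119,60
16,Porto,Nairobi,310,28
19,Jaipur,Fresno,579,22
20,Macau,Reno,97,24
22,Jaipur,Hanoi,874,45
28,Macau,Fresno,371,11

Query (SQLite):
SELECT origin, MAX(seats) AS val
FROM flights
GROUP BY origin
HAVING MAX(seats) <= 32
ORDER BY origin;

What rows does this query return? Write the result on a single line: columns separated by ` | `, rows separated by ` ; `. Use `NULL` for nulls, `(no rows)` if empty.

Partition flights by origin; compute MAX(seats) within each group.
HAVING: keep groups where MAX(seats) <= 32.
  Jaipur: ids {15, 19, 22} → MAX(seats)=60
  Kyoto: ids {4, 14} → MAX(seats)=49
  Macau: ids {10, 20, 28} → MAX(seats)=32
  Porto: ids {16} → MAX(seats)=28

Macau | 32 ; Porto | 28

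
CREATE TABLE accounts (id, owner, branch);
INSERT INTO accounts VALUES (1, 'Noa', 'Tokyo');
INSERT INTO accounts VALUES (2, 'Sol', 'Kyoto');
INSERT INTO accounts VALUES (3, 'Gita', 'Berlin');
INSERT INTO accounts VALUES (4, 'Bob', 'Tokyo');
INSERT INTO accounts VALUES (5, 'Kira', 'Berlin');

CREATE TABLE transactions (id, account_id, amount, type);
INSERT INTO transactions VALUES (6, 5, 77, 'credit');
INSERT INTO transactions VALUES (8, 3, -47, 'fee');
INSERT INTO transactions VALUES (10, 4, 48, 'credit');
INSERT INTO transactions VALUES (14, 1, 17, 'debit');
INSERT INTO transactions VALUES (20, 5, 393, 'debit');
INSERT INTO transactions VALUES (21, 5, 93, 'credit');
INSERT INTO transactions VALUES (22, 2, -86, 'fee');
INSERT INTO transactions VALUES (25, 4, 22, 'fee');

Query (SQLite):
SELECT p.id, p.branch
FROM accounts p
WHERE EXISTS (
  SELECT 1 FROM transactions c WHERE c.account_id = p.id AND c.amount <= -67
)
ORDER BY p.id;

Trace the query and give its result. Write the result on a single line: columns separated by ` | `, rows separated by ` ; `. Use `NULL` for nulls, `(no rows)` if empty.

2 | Kyoto

For each accounts row, check whether any transactions with matching account_id has amount <= -67.
Keep rows where that is true.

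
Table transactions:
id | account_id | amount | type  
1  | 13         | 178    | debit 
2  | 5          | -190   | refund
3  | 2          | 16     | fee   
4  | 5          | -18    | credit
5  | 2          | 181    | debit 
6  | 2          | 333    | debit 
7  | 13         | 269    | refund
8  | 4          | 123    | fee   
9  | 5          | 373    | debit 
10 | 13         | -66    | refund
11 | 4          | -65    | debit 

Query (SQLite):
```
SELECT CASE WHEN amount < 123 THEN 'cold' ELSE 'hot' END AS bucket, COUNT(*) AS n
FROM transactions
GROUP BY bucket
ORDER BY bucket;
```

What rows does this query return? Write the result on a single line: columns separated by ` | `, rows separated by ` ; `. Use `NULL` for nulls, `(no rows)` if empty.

Bucket rows by amount < 123 → 'cold' else 'hot'; count each bucket.

cold | 5 ; hot | 6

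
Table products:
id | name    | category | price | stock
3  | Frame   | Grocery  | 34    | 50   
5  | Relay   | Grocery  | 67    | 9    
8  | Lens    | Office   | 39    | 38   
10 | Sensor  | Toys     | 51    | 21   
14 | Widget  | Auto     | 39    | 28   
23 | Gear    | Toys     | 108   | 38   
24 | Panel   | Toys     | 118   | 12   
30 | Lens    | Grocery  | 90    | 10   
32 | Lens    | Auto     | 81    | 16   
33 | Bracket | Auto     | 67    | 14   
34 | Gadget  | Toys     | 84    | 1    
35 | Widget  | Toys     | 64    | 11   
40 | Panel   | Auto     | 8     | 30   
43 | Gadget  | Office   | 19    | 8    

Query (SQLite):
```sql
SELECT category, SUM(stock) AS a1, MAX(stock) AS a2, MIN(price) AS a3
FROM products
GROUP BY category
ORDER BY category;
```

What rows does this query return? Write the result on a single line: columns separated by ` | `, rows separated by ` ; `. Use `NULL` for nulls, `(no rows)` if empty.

Auto | 88 | 30 | 8 ; Grocery | 69 | 50 | 34 ; Office | 46 | 38 | 19 ; Toys | 83 | 38 | 51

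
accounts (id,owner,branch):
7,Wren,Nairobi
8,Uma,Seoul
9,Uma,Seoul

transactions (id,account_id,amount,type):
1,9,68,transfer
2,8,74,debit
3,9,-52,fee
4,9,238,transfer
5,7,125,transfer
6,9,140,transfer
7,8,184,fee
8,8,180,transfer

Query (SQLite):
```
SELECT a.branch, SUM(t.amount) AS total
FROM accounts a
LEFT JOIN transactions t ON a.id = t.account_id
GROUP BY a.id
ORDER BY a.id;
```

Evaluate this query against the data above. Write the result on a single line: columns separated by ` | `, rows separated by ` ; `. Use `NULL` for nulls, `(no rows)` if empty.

LEFT JOIN keeps every accounts row; unmatched ones get NULL for transactions columns.
Group by accounts.id and compute SUM(t.amount). SUM over an all-NULL group is NULL.
  7: ids {5} → SUM(t.amount)=125
  8: ids {2, 7, 8} → SUM(t.amount)=438
  9: ids {1, 3, 4, 6} → SUM(t.amount)=394

Nairobi | 125 ; Seoul | 438 ; Seoul | 394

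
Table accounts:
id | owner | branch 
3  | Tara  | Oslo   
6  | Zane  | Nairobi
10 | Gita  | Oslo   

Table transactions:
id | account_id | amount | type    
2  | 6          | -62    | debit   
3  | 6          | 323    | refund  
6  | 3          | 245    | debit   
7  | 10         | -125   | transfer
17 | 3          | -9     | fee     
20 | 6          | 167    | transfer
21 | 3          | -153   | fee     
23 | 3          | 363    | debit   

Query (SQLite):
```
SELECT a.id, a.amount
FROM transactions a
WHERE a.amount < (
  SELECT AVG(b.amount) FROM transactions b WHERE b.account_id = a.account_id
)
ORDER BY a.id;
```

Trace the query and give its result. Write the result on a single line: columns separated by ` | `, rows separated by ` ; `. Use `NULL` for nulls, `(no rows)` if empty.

2 | -62 ; 17 | -9 ; 21 | -153

For each transactions row a, compute AVG(amount) over rows sharing a.account_id.
Keep row a if a.amount < that per-group AVG.
  account_id=3: AVG(amount) = 111.5
  account_id=6: AVG(amount) = 142.666667
  account_id=10: AVG(amount) = -125.0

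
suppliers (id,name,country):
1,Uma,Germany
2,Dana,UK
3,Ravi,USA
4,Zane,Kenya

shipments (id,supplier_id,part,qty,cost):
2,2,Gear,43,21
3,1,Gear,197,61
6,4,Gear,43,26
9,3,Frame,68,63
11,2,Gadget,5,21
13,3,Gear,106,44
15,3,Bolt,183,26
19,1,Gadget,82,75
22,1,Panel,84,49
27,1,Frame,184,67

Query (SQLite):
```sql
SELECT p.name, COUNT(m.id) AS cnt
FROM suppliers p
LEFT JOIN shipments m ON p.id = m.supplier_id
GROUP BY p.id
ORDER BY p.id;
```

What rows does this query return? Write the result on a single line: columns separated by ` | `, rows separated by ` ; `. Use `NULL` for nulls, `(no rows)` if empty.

LEFT JOIN keeps every suppliers row; unmatched ones get NULL for shipments columns.
Group by suppliers.id and compute COUNT(m.id). COUNT(col) of an all-NULL group is 0.
  1: ids {3, 19, 22, 27} → COUNT(m.id)=4
  2: ids {2, 11} → COUNT(m.id)=2
  3: ids {9, 13, 15} → COUNT(m.id)=3
  4: ids {6} → COUNT(m.id)=1

Uma | 4 ; Dana | 2 ; Ravi | 3 ; Zane | 1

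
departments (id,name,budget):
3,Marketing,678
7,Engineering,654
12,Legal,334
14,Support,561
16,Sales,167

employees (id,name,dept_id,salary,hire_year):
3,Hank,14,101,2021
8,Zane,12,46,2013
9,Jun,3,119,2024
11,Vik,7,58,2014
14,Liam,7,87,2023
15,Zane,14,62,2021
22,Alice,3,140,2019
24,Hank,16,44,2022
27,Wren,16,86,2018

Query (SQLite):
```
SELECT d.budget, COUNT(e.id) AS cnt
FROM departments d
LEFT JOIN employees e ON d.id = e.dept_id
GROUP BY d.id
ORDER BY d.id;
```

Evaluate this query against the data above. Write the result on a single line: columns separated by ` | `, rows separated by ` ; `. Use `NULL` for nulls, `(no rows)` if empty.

678 | 2 ; 654 | 2 ; 334 | 1 ; 561 | 2 ; 167 | 2

LEFT JOIN keeps every departments row; unmatched ones get NULL for employees columns.
Group by departments.id and compute COUNT(e.id). COUNT(col) of an all-NULL group is 0.
  3: ids {9, 22} → COUNT(e.id)=2
  7: ids {11, 14} → COUNT(e.id)=2
  12: ids {8} → COUNT(e.id)=1
  14: ids {3, 15} → COUNT(e.id)=2
  16: ids {24, 27} → COUNT(e.id)=2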